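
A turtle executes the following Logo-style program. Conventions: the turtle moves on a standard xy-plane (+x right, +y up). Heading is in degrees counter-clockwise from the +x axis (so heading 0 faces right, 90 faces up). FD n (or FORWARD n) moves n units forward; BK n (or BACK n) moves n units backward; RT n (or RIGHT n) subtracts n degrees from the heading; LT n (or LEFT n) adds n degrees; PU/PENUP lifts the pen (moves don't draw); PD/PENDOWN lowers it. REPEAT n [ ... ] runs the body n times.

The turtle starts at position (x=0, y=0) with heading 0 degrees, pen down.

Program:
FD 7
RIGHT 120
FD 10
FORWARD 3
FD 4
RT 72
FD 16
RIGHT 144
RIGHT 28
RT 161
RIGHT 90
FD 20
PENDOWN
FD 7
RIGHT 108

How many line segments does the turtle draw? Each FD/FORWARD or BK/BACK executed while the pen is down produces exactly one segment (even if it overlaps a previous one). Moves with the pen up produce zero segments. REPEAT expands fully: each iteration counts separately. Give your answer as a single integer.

Executing turtle program step by step:
Start: pos=(0,0), heading=0, pen down
FD 7: (0,0) -> (7,0) [heading=0, draw]
RT 120: heading 0 -> 240
FD 10: (7,0) -> (2,-8.66) [heading=240, draw]
FD 3: (2,-8.66) -> (0.5,-11.258) [heading=240, draw]
FD 4: (0.5,-11.258) -> (-1.5,-14.722) [heading=240, draw]
RT 72: heading 240 -> 168
FD 16: (-1.5,-14.722) -> (-17.15,-11.396) [heading=168, draw]
RT 144: heading 168 -> 24
RT 28: heading 24 -> 356
RT 161: heading 356 -> 195
RT 90: heading 195 -> 105
FD 20: (-17.15,-11.396) -> (-22.327,7.923) [heading=105, draw]
PD: pen down
FD 7: (-22.327,7.923) -> (-24.138,14.684) [heading=105, draw]
RT 108: heading 105 -> 357
Final: pos=(-24.138,14.684), heading=357, 7 segment(s) drawn
Segments drawn: 7

Answer: 7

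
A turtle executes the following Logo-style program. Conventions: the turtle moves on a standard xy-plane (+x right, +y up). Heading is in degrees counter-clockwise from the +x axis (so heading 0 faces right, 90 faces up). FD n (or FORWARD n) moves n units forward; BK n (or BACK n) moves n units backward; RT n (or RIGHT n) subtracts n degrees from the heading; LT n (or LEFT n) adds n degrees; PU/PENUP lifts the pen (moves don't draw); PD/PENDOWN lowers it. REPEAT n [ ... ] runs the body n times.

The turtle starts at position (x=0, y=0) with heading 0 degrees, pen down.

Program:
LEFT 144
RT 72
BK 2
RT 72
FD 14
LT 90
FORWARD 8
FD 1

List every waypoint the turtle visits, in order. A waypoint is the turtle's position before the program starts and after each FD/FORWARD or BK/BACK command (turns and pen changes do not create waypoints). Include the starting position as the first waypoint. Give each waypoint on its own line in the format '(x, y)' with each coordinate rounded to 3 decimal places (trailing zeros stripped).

Executing turtle program step by step:
Start: pos=(0,0), heading=0, pen down
LT 144: heading 0 -> 144
RT 72: heading 144 -> 72
BK 2: (0,0) -> (-0.618,-1.902) [heading=72, draw]
RT 72: heading 72 -> 0
FD 14: (-0.618,-1.902) -> (13.382,-1.902) [heading=0, draw]
LT 90: heading 0 -> 90
FD 8: (13.382,-1.902) -> (13.382,6.098) [heading=90, draw]
FD 1: (13.382,6.098) -> (13.382,7.098) [heading=90, draw]
Final: pos=(13.382,7.098), heading=90, 4 segment(s) drawn
Waypoints (5 total):
(0, 0)
(-0.618, -1.902)
(13.382, -1.902)
(13.382, 6.098)
(13.382, 7.098)

Answer: (0, 0)
(-0.618, -1.902)
(13.382, -1.902)
(13.382, 6.098)
(13.382, 7.098)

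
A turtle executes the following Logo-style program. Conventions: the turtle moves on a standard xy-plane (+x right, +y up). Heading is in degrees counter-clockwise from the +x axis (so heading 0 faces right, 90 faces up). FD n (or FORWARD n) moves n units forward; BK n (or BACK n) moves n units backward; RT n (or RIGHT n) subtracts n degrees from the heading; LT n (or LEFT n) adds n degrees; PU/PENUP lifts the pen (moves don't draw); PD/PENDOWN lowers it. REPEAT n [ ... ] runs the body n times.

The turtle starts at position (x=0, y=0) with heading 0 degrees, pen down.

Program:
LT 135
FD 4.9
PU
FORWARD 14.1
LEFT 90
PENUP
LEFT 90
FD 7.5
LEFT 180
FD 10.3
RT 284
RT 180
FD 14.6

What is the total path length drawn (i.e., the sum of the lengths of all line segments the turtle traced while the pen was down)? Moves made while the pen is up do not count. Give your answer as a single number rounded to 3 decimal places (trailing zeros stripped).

Executing turtle program step by step:
Start: pos=(0,0), heading=0, pen down
LT 135: heading 0 -> 135
FD 4.9: (0,0) -> (-3.465,3.465) [heading=135, draw]
PU: pen up
FD 14.1: (-3.465,3.465) -> (-13.435,13.435) [heading=135, move]
LT 90: heading 135 -> 225
PU: pen up
LT 90: heading 225 -> 315
FD 7.5: (-13.435,13.435) -> (-8.132,8.132) [heading=315, move]
LT 180: heading 315 -> 135
FD 10.3: (-8.132,8.132) -> (-15.415,15.415) [heading=135, move]
RT 284: heading 135 -> 211
RT 180: heading 211 -> 31
FD 14.6: (-15.415,15.415) -> (-2.9,22.934) [heading=31, move]
Final: pos=(-2.9,22.934), heading=31, 1 segment(s) drawn

Segment lengths:
  seg 1: (0,0) -> (-3.465,3.465), length = 4.9
Total = 4.9

Answer: 4.9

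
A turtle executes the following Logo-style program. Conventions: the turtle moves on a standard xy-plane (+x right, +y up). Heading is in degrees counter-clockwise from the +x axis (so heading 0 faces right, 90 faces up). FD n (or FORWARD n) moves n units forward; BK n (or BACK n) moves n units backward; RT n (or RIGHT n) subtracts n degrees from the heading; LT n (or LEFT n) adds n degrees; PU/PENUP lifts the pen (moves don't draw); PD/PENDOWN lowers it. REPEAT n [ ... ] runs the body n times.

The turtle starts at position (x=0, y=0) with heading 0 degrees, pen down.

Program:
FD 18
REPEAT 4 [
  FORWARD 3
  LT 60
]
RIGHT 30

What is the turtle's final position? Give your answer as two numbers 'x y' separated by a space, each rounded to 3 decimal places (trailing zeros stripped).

Answer: 18 5.196

Derivation:
Executing turtle program step by step:
Start: pos=(0,0), heading=0, pen down
FD 18: (0,0) -> (18,0) [heading=0, draw]
REPEAT 4 [
  -- iteration 1/4 --
  FD 3: (18,0) -> (21,0) [heading=0, draw]
  LT 60: heading 0 -> 60
  -- iteration 2/4 --
  FD 3: (21,0) -> (22.5,2.598) [heading=60, draw]
  LT 60: heading 60 -> 120
  -- iteration 3/4 --
  FD 3: (22.5,2.598) -> (21,5.196) [heading=120, draw]
  LT 60: heading 120 -> 180
  -- iteration 4/4 --
  FD 3: (21,5.196) -> (18,5.196) [heading=180, draw]
  LT 60: heading 180 -> 240
]
RT 30: heading 240 -> 210
Final: pos=(18,5.196), heading=210, 5 segment(s) drawn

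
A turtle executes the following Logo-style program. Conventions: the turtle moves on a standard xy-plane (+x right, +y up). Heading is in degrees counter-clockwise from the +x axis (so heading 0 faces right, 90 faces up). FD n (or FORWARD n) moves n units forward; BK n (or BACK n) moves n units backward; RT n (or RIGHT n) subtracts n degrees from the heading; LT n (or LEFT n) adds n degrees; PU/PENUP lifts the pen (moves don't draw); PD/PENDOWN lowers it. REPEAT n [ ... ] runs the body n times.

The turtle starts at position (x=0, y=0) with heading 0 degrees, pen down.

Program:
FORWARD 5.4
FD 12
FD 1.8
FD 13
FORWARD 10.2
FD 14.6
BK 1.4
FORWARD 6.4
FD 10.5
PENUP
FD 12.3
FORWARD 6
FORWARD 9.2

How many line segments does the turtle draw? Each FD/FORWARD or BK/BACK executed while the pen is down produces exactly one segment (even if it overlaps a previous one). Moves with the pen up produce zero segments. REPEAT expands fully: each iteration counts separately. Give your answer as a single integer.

Answer: 9

Derivation:
Executing turtle program step by step:
Start: pos=(0,0), heading=0, pen down
FD 5.4: (0,0) -> (5.4,0) [heading=0, draw]
FD 12: (5.4,0) -> (17.4,0) [heading=0, draw]
FD 1.8: (17.4,0) -> (19.2,0) [heading=0, draw]
FD 13: (19.2,0) -> (32.2,0) [heading=0, draw]
FD 10.2: (32.2,0) -> (42.4,0) [heading=0, draw]
FD 14.6: (42.4,0) -> (57,0) [heading=0, draw]
BK 1.4: (57,0) -> (55.6,0) [heading=0, draw]
FD 6.4: (55.6,0) -> (62,0) [heading=0, draw]
FD 10.5: (62,0) -> (72.5,0) [heading=0, draw]
PU: pen up
FD 12.3: (72.5,0) -> (84.8,0) [heading=0, move]
FD 6: (84.8,0) -> (90.8,0) [heading=0, move]
FD 9.2: (90.8,0) -> (100,0) [heading=0, move]
Final: pos=(100,0), heading=0, 9 segment(s) drawn
Segments drawn: 9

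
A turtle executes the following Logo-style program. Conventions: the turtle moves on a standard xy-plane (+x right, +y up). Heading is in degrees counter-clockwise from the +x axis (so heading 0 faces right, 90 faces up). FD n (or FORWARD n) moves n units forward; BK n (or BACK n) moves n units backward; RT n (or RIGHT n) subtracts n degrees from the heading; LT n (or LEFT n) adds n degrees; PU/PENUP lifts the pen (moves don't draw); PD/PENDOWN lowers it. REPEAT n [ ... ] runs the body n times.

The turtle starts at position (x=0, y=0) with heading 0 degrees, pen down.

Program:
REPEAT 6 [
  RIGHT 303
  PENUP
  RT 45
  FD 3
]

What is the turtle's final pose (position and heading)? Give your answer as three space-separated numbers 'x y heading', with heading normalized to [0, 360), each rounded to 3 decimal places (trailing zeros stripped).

Executing turtle program step by step:
Start: pos=(0,0), heading=0, pen down
REPEAT 6 [
  -- iteration 1/6 --
  RT 303: heading 0 -> 57
  PU: pen up
  RT 45: heading 57 -> 12
  FD 3: (0,0) -> (2.934,0.624) [heading=12, move]
  -- iteration 2/6 --
  RT 303: heading 12 -> 69
  PU: pen up
  RT 45: heading 69 -> 24
  FD 3: (2.934,0.624) -> (5.675,1.844) [heading=24, move]
  -- iteration 3/6 --
  RT 303: heading 24 -> 81
  PU: pen up
  RT 45: heading 81 -> 36
  FD 3: (5.675,1.844) -> (8.102,3.607) [heading=36, move]
  -- iteration 4/6 --
  RT 303: heading 36 -> 93
  PU: pen up
  RT 45: heading 93 -> 48
  FD 3: (8.102,3.607) -> (10.11,5.837) [heading=48, move]
  -- iteration 5/6 --
  RT 303: heading 48 -> 105
  PU: pen up
  RT 45: heading 105 -> 60
  FD 3: (10.11,5.837) -> (11.61,8.435) [heading=60, move]
  -- iteration 6/6 --
  RT 303: heading 60 -> 117
  PU: pen up
  RT 45: heading 117 -> 72
  FD 3: (11.61,8.435) -> (12.537,11.288) [heading=72, move]
]
Final: pos=(12.537,11.288), heading=72, 0 segment(s) drawn

Answer: 12.537 11.288 72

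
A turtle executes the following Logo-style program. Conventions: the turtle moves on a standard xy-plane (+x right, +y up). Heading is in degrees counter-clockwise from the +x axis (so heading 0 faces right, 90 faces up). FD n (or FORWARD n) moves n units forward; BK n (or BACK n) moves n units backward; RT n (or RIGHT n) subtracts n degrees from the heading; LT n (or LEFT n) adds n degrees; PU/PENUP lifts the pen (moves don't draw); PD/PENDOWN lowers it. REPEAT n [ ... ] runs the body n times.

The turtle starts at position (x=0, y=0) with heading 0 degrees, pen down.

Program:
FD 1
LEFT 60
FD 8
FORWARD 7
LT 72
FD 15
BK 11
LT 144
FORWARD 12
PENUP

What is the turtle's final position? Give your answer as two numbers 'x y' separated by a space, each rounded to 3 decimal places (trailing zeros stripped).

Executing turtle program step by step:
Start: pos=(0,0), heading=0, pen down
FD 1: (0,0) -> (1,0) [heading=0, draw]
LT 60: heading 0 -> 60
FD 8: (1,0) -> (5,6.928) [heading=60, draw]
FD 7: (5,6.928) -> (8.5,12.99) [heading=60, draw]
LT 72: heading 60 -> 132
FD 15: (8.5,12.99) -> (-1.537,24.138) [heading=132, draw]
BK 11: (-1.537,24.138) -> (5.823,15.963) [heading=132, draw]
LT 144: heading 132 -> 276
FD 12: (5.823,15.963) -> (7.078,4.029) [heading=276, draw]
PU: pen up
Final: pos=(7.078,4.029), heading=276, 6 segment(s) drawn

Answer: 7.078 4.029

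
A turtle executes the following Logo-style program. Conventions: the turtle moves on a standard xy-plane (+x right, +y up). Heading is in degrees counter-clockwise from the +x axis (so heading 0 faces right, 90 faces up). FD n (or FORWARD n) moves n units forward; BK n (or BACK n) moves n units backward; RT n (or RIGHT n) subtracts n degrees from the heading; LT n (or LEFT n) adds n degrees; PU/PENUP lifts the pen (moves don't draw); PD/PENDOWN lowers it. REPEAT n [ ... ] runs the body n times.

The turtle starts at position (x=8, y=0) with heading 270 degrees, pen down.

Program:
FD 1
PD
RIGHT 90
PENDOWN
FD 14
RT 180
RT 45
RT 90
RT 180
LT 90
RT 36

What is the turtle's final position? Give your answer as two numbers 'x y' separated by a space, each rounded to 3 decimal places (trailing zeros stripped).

Executing turtle program step by step:
Start: pos=(8,0), heading=270, pen down
FD 1: (8,0) -> (8,-1) [heading=270, draw]
PD: pen down
RT 90: heading 270 -> 180
PD: pen down
FD 14: (8,-1) -> (-6,-1) [heading=180, draw]
RT 180: heading 180 -> 0
RT 45: heading 0 -> 315
RT 90: heading 315 -> 225
RT 180: heading 225 -> 45
LT 90: heading 45 -> 135
RT 36: heading 135 -> 99
Final: pos=(-6,-1), heading=99, 2 segment(s) drawn

Answer: -6 -1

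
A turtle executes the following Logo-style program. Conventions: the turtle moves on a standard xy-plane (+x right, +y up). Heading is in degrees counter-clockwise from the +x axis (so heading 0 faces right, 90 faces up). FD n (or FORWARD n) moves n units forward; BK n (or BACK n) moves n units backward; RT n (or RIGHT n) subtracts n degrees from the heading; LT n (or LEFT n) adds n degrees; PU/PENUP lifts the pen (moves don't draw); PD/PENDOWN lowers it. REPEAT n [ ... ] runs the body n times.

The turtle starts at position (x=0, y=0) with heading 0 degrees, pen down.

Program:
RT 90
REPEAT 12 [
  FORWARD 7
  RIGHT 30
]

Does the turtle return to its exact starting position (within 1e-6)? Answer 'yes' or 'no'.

Executing turtle program step by step:
Start: pos=(0,0), heading=0, pen down
RT 90: heading 0 -> 270
REPEAT 12 [
  -- iteration 1/12 --
  FD 7: (0,0) -> (0,-7) [heading=270, draw]
  RT 30: heading 270 -> 240
  -- iteration 2/12 --
  FD 7: (0,-7) -> (-3.5,-13.062) [heading=240, draw]
  RT 30: heading 240 -> 210
  -- iteration 3/12 --
  FD 7: (-3.5,-13.062) -> (-9.562,-16.562) [heading=210, draw]
  RT 30: heading 210 -> 180
  -- iteration 4/12 --
  FD 7: (-9.562,-16.562) -> (-16.562,-16.562) [heading=180, draw]
  RT 30: heading 180 -> 150
  -- iteration 5/12 --
  FD 7: (-16.562,-16.562) -> (-22.624,-13.062) [heading=150, draw]
  RT 30: heading 150 -> 120
  -- iteration 6/12 --
  FD 7: (-22.624,-13.062) -> (-26.124,-7) [heading=120, draw]
  RT 30: heading 120 -> 90
  -- iteration 7/12 --
  FD 7: (-26.124,-7) -> (-26.124,0) [heading=90, draw]
  RT 30: heading 90 -> 60
  -- iteration 8/12 --
  FD 7: (-26.124,0) -> (-22.624,6.062) [heading=60, draw]
  RT 30: heading 60 -> 30
  -- iteration 9/12 --
  FD 7: (-22.624,6.062) -> (-16.562,9.562) [heading=30, draw]
  RT 30: heading 30 -> 0
  -- iteration 10/12 --
  FD 7: (-16.562,9.562) -> (-9.562,9.562) [heading=0, draw]
  RT 30: heading 0 -> 330
  -- iteration 11/12 --
  FD 7: (-9.562,9.562) -> (-3.5,6.062) [heading=330, draw]
  RT 30: heading 330 -> 300
  -- iteration 12/12 --
  FD 7: (-3.5,6.062) -> (0,0) [heading=300, draw]
  RT 30: heading 300 -> 270
]
Final: pos=(0,0), heading=270, 12 segment(s) drawn

Start position: (0, 0)
Final position: (0, 0)
Distance = 0; < 1e-6 -> CLOSED

Answer: yes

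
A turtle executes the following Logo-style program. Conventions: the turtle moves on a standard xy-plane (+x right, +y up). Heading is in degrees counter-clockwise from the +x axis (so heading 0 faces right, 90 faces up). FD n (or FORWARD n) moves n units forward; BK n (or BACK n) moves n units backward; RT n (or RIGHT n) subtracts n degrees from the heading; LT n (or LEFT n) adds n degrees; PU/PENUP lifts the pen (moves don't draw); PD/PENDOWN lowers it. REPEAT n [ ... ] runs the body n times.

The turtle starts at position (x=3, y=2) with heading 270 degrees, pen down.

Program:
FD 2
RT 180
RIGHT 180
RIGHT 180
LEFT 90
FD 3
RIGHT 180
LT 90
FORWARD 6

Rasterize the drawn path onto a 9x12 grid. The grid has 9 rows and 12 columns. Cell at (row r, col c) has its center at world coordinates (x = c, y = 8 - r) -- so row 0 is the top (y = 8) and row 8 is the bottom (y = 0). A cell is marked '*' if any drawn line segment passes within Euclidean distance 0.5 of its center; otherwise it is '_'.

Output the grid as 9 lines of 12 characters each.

Answer: ____________
____________
*___________
*___________
*___________
*___________
*__*________
*__*________
****________

Derivation:
Segment 0: (3,2) -> (3,0)
Segment 1: (3,0) -> (-0,-0)
Segment 2: (-0,-0) -> (-0,6)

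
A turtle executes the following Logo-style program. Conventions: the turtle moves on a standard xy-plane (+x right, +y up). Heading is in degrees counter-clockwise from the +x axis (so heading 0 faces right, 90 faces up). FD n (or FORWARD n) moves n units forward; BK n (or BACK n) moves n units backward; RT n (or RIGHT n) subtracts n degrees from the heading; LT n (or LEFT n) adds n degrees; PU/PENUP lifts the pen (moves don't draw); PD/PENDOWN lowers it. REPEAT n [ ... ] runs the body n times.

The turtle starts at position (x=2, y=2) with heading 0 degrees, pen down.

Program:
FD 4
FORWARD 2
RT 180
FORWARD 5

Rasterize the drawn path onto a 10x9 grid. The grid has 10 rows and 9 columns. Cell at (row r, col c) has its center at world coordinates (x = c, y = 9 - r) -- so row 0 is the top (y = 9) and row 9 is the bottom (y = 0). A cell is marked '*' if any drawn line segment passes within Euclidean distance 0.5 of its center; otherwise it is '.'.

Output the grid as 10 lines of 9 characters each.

Segment 0: (2,2) -> (6,2)
Segment 1: (6,2) -> (8,2)
Segment 2: (8,2) -> (3,2)

Answer: .........
.........
.........
.........
.........
.........
.........
..*******
.........
.........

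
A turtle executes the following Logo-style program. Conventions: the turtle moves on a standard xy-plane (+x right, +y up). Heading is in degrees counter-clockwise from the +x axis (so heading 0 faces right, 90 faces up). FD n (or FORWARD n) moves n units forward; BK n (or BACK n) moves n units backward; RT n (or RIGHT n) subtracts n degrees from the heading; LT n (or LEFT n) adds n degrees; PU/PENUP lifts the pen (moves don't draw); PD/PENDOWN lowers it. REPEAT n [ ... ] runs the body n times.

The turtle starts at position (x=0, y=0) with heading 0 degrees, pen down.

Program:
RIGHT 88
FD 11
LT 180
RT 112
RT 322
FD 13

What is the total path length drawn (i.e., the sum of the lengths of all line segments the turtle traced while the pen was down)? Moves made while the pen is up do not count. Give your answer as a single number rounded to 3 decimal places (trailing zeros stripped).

Answer: 24

Derivation:
Executing turtle program step by step:
Start: pos=(0,0), heading=0, pen down
RT 88: heading 0 -> 272
FD 11: (0,0) -> (0.384,-10.993) [heading=272, draw]
LT 180: heading 272 -> 92
RT 112: heading 92 -> 340
RT 322: heading 340 -> 18
FD 13: (0.384,-10.993) -> (12.748,-6.976) [heading=18, draw]
Final: pos=(12.748,-6.976), heading=18, 2 segment(s) drawn

Segment lengths:
  seg 1: (0,0) -> (0.384,-10.993), length = 11
  seg 2: (0.384,-10.993) -> (12.748,-6.976), length = 13
Total = 24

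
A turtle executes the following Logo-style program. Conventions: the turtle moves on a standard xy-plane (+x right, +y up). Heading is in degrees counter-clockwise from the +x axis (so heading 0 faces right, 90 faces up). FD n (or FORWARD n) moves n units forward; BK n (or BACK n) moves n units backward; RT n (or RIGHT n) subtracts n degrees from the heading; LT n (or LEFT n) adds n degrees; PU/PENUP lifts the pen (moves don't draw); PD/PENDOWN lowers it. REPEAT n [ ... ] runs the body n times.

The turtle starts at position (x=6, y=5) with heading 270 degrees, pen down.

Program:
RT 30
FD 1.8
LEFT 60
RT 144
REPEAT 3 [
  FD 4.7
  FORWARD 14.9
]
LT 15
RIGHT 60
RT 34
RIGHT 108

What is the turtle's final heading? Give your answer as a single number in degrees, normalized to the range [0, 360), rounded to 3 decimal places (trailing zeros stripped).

Executing turtle program step by step:
Start: pos=(6,5), heading=270, pen down
RT 30: heading 270 -> 240
FD 1.8: (6,5) -> (5.1,3.441) [heading=240, draw]
LT 60: heading 240 -> 300
RT 144: heading 300 -> 156
REPEAT 3 [
  -- iteration 1/3 --
  FD 4.7: (5.1,3.441) -> (0.806,5.353) [heading=156, draw]
  FD 14.9: (0.806,5.353) -> (-12.805,11.413) [heading=156, draw]
  -- iteration 2/3 --
  FD 4.7: (-12.805,11.413) -> (-17.099,13.325) [heading=156, draw]
  FD 14.9: (-17.099,13.325) -> (-30.711,19.385) [heading=156, draw]
  -- iteration 3/3 --
  FD 4.7: (-30.711,19.385) -> (-35.005,21.297) [heading=156, draw]
  FD 14.9: (-35.005,21.297) -> (-48.616,27.357) [heading=156, draw]
]
LT 15: heading 156 -> 171
RT 60: heading 171 -> 111
RT 34: heading 111 -> 77
RT 108: heading 77 -> 329
Final: pos=(-48.616,27.357), heading=329, 7 segment(s) drawn

Answer: 329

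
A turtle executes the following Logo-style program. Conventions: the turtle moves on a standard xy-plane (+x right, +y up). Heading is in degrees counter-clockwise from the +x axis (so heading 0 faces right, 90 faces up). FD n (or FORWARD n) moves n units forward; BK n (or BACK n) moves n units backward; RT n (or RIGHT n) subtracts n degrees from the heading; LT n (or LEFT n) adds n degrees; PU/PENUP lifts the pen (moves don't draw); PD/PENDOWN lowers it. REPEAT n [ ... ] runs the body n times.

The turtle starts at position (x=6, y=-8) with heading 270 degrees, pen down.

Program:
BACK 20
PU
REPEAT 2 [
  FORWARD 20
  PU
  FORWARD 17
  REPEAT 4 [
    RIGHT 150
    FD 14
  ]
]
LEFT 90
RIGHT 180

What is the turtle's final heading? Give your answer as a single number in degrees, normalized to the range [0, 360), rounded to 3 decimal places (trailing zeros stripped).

Answer: 60

Derivation:
Executing turtle program step by step:
Start: pos=(6,-8), heading=270, pen down
BK 20: (6,-8) -> (6,12) [heading=270, draw]
PU: pen up
REPEAT 2 [
  -- iteration 1/2 --
  FD 20: (6,12) -> (6,-8) [heading=270, move]
  PU: pen up
  FD 17: (6,-8) -> (6,-25) [heading=270, move]
  REPEAT 4 [
    -- iteration 1/4 --
    RT 150: heading 270 -> 120
    FD 14: (6,-25) -> (-1,-12.876) [heading=120, move]
    -- iteration 2/4 --
    RT 150: heading 120 -> 330
    FD 14: (-1,-12.876) -> (11.124,-19.876) [heading=330, move]
    -- iteration 3/4 --
    RT 150: heading 330 -> 180
    FD 14: (11.124,-19.876) -> (-2.876,-19.876) [heading=180, move]
    -- iteration 4/4 --
    RT 150: heading 180 -> 30
    FD 14: (-2.876,-19.876) -> (9.249,-12.876) [heading=30, move]
  ]
  -- iteration 2/2 --
  FD 20: (9.249,-12.876) -> (26.569,-2.876) [heading=30, move]
  PU: pen up
  FD 17: (26.569,-2.876) -> (41.292,5.624) [heading=30, move]
  REPEAT 4 [
    -- iteration 1/4 --
    RT 150: heading 30 -> 240
    FD 14: (41.292,5.624) -> (34.292,-6.5) [heading=240, move]
    -- iteration 2/4 --
    RT 150: heading 240 -> 90
    FD 14: (34.292,-6.5) -> (34.292,7.5) [heading=90, move]
    -- iteration 3/4 --
    RT 150: heading 90 -> 300
    FD 14: (34.292,7.5) -> (41.292,-4.624) [heading=300, move]
    -- iteration 4/4 --
    RT 150: heading 300 -> 150
    FD 14: (41.292,-4.624) -> (29.167,2.376) [heading=150, move]
  ]
]
LT 90: heading 150 -> 240
RT 180: heading 240 -> 60
Final: pos=(29.167,2.376), heading=60, 1 segment(s) drawn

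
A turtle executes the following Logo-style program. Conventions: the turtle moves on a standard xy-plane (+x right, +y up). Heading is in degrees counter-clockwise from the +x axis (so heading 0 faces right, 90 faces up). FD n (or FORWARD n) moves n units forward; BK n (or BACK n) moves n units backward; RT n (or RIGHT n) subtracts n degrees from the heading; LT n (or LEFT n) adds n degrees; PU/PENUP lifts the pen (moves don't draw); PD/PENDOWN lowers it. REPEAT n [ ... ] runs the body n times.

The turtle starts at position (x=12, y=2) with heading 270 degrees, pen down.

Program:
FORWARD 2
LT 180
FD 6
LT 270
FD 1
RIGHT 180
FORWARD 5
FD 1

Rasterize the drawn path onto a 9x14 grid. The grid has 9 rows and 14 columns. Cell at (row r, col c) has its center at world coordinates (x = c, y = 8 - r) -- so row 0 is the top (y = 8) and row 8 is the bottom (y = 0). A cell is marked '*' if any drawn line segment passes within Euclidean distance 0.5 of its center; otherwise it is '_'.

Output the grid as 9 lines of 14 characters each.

Segment 0: (12,2) -> (12,0)
Segment 1: (12,0) -> (12,6)
Segment 2: (12,6) -> (13,6)
Segment 3: (13,6) -> (8,6)
Segment 4: (8,6) -> (7,6)

Answer: ______________
______________
_______*******
____________*_
____________*_
____________*_
____________*_
____________*_
____________*_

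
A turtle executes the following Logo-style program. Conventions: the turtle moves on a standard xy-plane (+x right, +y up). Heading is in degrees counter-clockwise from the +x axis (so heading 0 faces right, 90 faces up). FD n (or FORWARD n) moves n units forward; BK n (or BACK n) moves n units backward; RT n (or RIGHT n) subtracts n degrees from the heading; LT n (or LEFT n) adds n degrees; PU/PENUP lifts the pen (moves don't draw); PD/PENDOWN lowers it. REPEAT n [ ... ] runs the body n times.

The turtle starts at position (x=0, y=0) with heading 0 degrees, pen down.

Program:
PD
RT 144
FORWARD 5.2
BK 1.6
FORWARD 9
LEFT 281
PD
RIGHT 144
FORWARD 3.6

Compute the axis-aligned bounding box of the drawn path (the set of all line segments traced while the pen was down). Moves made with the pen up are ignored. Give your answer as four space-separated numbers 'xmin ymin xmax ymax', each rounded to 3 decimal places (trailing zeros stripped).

Answer: -10.194 -7.845 0 0

Derivation:
Executing turtle program step by step:
Start: pos=(0,0), heading=0, pen down
PD: pen down
RT 144: heading 0 -> 216
FD 5.2: (0,0) -> (-4.207,-3.056) [heading=216, draw]
BK 1.6: (-4.207,-3.056) -> (-2.912,-2.116) [heading=216, draw]
FD 9: (-2.912,-2.116) -> (-10.194,-7.406) [heading=216, draw]
LT 281: heading 216 -> 137
PD: pen down
RT 144: heading 137 -> 353
FD 3.6: (-10.194,-7.406) -> (-6.62,-7.845) [heading=353, draw]
Final: pos=(-6.62,-7.845), heading=353, 4 segment(s) drawn

Segment endpoints: x in {-10.194, -6.62, -4.207, -2.912, 0}, y in {-7.845, -7.406, -3.056, -2.116, 0}
xmin=-10.194, ymin=-7.845, xmax=0, ymax=0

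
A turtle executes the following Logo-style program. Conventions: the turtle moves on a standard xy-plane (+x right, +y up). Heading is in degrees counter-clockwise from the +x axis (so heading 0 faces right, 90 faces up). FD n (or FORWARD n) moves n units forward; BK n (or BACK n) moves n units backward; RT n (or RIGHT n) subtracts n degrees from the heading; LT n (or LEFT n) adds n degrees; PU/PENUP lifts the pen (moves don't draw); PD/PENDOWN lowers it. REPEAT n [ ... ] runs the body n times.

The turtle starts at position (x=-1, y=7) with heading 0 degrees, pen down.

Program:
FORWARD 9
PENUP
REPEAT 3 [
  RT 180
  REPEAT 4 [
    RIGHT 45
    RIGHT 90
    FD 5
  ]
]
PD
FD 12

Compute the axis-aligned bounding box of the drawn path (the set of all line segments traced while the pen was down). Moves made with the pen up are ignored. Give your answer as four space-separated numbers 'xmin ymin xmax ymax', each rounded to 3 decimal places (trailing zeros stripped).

Answer: -1 7 35 13.213

Derivation:
Executing turtle program step by step:
Start: pos=(-1,7), heading=0, pen down
FD 9: (-1,7) -> (8,7) [heading=0, draw]
PU: pen up
REPEAT 3 [
  -- iteration 1/3 --
  RT 180: heading 0 -> 180
  REPEAT 4 [
    -- iteration 1/4 --
    RT 45: heading 180 -> 135
    RT 90: heading 135 -> 45
    FD 5: (8,7) -> (11.536,10.536) [heading=45, move]
    -- iteration 2/4 --
    RT 45: heading 45 -> 0
    RT 90: heading 0 -> 270
    FD 5: (11.536,10.536) -> (11.536,5.536) [heading=270, move]
    -- iteration 3/4 --
    RT 45: heading 270 -> 225
    RT 90: heading 225 -> 135
    FD 5: (11.536,5.536) -> (8,9.071) [heading=135, move]
    -- iteration 4/4 --
    RT 45: heading 135 -> 90
    RT 90: heading 90 -> 0
    FD 5: (8,9.071) -> (13,9.071) [heading=0, move]
  ]
  -- iteration 2/3 --
  RT 180: heading 0 -> 180
  REPEAT 4 [
    -- iteration 1/4 --
    RT 45: heading 180 -> 135
    RT 90: heading 135 -> 45
    FD 5: (13,9.071) -> (16.536,12.607) [heading=45, move]
    -- iteration 2/4 --
    RT 45: heading 45 -> 0
    RT 90: heading 0 -> 270
    FD 5: (16.536,12.607) -> (16.536,7.607) [heading=270, move]
    -- iteration 3/4 --
    RT 45: heading 270 -> 225
    RT 90: heading 225 -> 135
    FD 5: (16.536,7.607) -> (13,11.142) [heading=135, move]
    -- iteration 4/4 --
    RT 45: heading 135 -> 90
    RT 90: heading 90 -> 0
    FD 5: (13,11.142) -> (18,11.142) [heading=0, move]
  ]
  -- iteration 3/3 --
  RT 180: heading 0 -> 180
  REPEAT 4 [
    -- iteration 1/4 --
    RT 45: heading 180 -> 135
    RT 90: heading 135 -> 45
    FD 5: (18,11.142) -> (21.536,14.678) [heading=45, move]
    -- iteration 2/4 --
    RT 45: heading 45 -> 0
    RT 90: heading 0 -> 270
    FD 5: (21.536,14.678) -> (21.536,9.678) [heading=270, move]
    -- iteration 3/4 --
    RT 45: heading 270 -> 225
    RT 90: heading 225 -> 135
    FD 5: (21.536,9.678) -> (18,13.213) [heading=135, move]
    -- iteration 4/4 --
    RT 45: heading 135 -> 90
    RT 90: heading 90 -> 0
    FD 5: (18,13.213) -> (23,13.213) [heading=0, move]
  ]
]
PD: pen down
FD 12: (23,13.213) -> (35,13.213) [heading=0, draw]
Final: pos=(35,13.213), heading=0, 2 segment(s) drawn

Segment endpoints: x in {-1, 8, 23, 35}, y in {7, 13.213, 13.213}
xmin=-1, ymin=7, xmax=35, ymax=13.213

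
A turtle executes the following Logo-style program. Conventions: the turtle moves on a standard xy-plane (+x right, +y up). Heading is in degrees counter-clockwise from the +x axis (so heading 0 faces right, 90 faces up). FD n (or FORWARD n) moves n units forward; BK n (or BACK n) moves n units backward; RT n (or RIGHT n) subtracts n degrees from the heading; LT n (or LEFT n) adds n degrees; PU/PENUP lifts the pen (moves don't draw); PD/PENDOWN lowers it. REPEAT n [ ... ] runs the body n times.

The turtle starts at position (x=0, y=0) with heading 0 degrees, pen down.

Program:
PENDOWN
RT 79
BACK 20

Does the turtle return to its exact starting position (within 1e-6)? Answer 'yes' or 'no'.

Answer: no

Derivation:
Executing turtle program step by step:
Start: pos=(0,0), heading=0, pen down
PD: pen down
RT 79: heading 0 -> 281
BK 20: (0,0) -> (-3.816,19.633) [heading=281, draw]
Final: pos=(-3.816,19.633), heading=281, 1 segment(s) drawn

Start position: (0, 0)
Final position: (-3.816, 19.633)
Distance = 20; >= 1e-6 -> NOT closed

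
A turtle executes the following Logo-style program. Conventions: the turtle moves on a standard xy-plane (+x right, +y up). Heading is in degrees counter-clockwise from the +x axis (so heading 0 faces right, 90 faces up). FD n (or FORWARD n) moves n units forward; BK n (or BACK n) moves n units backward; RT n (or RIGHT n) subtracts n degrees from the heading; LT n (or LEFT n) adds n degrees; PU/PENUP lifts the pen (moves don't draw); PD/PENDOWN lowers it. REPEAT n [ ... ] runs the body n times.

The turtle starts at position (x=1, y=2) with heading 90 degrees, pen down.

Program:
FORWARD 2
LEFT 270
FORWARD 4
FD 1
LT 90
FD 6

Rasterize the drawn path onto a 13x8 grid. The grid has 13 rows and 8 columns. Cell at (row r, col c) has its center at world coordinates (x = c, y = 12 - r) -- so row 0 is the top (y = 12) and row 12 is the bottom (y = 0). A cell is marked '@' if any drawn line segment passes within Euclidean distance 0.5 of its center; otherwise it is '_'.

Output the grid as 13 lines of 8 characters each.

Segment 0: (1,2) -> (1,4)
Segment 1: (1,4) -> (5,4)
Segment 2: (5,4) -> (6,4)
Segment 3: (6,4) -> (6,10)

Answer: ________
________
______@_
______@_
______@_
______@_
______@_
______@_
_@@@@@@_
_@______
_@______
________
________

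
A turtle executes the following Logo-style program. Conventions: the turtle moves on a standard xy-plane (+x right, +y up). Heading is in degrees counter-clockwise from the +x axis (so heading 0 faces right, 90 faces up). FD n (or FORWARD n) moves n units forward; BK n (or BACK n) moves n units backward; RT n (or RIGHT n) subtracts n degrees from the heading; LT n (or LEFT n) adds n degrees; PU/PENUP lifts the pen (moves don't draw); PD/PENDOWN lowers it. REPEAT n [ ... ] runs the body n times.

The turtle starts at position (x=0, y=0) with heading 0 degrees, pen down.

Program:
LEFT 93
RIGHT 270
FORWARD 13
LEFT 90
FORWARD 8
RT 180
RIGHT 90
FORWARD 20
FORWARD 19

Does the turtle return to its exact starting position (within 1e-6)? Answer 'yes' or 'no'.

Answer: no

Derivation:
Executing turtle program step by step:
Start: pos=(0,0), heading=0, pen down
LT 93: heading 0 -> 93
RT 270: heading 93 -> 183
FD 13: (0,0) -> (-12.982,-0.68) [heading=183, draw]
LT 90: heading 183 -> 273
FD 8: (-12.982,-0.68) -> (-12.563,-8.669) [heading=273, draw]
RT 180: heading 273 -> 93
RT 90: heading 93 -> 3
FD 20: (-12.563,-8.669) -> (7.409,-7.623) [heading=3, draw]
FD 19: (7.409,-7.623) -> (26.383,-6.628) [heading=3, draw]
Final: pos=(26.383,-6.628), heading=3, 4 segment(s) drawn

Start position: (0, 0)
Final position: (26.383, -6.628)
Distance = 27.203; >= 1e-6 -> NOT closed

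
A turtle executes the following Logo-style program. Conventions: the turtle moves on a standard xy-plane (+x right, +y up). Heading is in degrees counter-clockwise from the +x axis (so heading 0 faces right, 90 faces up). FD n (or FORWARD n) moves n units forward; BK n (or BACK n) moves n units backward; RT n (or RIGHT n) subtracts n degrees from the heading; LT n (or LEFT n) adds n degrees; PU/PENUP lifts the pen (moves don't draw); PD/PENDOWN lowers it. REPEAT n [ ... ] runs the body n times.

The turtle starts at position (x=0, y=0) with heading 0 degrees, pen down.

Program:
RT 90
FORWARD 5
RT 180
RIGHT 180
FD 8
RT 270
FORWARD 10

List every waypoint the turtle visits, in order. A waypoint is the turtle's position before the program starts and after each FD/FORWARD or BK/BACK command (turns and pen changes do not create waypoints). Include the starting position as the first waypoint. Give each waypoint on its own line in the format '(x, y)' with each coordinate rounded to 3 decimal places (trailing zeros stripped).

Executing turtle program step by step:
Start: pos=(0,0), heading=0, pen down
RT 90: heading 0 -> 270
FD 5: (0,0) -> (0,-5) [heading=270, draw]
RT 180: heading 270 -> 90
RT 180: heading 90 -> 270
FD 8: (0,-5) -> (0,-13) [heading=270, draw]
RT 270: heading 270 -> 0
FD 10: (0,-13) -> (10,-13) [heading=0, draw]
Final: pos=(10,-13), heading=0, 3 segment(s) drawn
Waypoints (4 total):
(0, 0)
(0, -5)
(0, -13)
(10, -13)

Answer: (0, 0)
(0, -5)
(0, -13)
(10, -13)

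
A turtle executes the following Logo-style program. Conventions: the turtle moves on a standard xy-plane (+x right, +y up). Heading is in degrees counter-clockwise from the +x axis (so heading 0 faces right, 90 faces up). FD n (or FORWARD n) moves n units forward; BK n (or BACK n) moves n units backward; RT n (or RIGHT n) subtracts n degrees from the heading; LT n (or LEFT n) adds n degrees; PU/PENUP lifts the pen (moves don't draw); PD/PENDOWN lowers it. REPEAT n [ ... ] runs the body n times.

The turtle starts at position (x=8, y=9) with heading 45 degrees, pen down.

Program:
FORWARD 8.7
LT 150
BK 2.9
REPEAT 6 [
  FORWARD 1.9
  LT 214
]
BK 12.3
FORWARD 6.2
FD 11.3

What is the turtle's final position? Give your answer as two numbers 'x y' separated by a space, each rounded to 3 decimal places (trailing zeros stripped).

Answer: 19.08 18.837

Derivation:
Executing turtle program step by step:
Start: pos=(8,9), heading=45, pen down
FD 8.7: (8,9) -> (14.152,15.152) [heading=45, draw]
LT 150: heading 45 -> 195
BK 2.9: (14.152,15.152) -> (16.953,15.902) [heading=195, draw]
REPEAT 6 [
  -- iteration 1/6 --
  FD 1.9: (16.953,15.902) -> (15.118,15.411) [heading=195, draw]
  LT 214: heading 195 -> 49
  -- iteration 2/6 --
  FD 1.9: (15.118,15.411) -> (16.364,16.845) [heading=49, draw]
  LT 214: heading 49 -> 263
  -- iteration 3/6 --
  FD 1.9: (16.364,16.845) -> (16.133,14.959) [heading=263, draw]
  LT 214: heading 263 -> 117
  -- iteration 4/6 --
  FD 1.9: (16.133,14.959) -> (15.27,16.652) [heading=117, draw]
  LT 214: heading 117 -> 331
  -- iteration 5/6 --
  FD 1.9: (15.27,16.652) -> (16.932,15.731) [heading=331, draw]
  LT 214: heading 331 -> 185
  -- iteration 6/6 --
  FD 1.9: (16.932,15.731) -> (15.039,15.565) [heading=185, draw]
  LT 214: heading 185 -> 39
]
BK 12.3: (15.039,15.565) -> (5.48,7.824) [heading=39, draw]
FD 6.2: (5.48,7.824) -> (10.299,11.726) [heading=39, draw]
FD 11.3: (10.299,11.726) -> (19.08,18.837) [heading=39, draw]
Final: pos=(19.08,18.837), heading=39, 11 segment(s) drawn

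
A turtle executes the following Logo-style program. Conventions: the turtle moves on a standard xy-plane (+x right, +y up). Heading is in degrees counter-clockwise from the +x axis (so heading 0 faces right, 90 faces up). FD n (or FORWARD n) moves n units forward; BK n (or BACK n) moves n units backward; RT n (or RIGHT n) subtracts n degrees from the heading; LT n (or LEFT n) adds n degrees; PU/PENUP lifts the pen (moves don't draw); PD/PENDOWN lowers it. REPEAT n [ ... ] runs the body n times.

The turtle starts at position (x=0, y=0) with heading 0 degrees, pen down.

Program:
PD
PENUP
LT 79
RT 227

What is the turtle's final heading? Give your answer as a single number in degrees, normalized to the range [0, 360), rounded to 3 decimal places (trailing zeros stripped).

Answer: 212

Derivation:
Executing turtle program step by step:
Start: pos=(0,0), heading=0, pen down
PD: pen down
PU: pen up
LT 79: heading 0 -> 79
RT 227: heading 79 -> 212
Final: pos=(0,0), heading=212, 0 segment(s) drawn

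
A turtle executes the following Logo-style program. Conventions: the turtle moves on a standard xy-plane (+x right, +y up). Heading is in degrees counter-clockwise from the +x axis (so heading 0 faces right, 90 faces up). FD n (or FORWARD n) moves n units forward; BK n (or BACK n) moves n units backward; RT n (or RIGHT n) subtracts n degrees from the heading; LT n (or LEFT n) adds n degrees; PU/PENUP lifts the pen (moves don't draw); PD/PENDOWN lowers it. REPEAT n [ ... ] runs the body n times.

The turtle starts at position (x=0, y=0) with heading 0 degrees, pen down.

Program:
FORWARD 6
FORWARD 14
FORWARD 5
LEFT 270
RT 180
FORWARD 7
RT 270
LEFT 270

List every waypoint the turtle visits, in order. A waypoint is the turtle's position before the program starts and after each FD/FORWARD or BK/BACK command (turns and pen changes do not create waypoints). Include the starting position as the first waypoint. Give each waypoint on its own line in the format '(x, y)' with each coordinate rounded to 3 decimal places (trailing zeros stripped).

Answer: (0, 0)
(6, 0)
(20, 0)
(25, 0)
(25, 7)

Derivation:
Executing turtle program step by step:
Start: pos=(0,0), heading=0, pen down
FD 6: (0,0) -> (6,0) [heading=0, draw]
FD 14: (6,0) -> (20,0) [heading=0, draw]
FD 5: (20,0) -> (25,0) [heading=0, draw]
LT 270: heading 0 -> 270
RT 180: heading 270 -> 90
FD 7: (25,0) -> (25,7) [heading=90, draw]
RT 270: heading 90 -> 180
LT 270: heading 180 -> 90
Final: pos=(25,7), heading=90, 4 segment(s) drawn
Waypoints (5 total):
(0, 0)
(6, 0)
(20, 0)
(25, 0)
(25, 7)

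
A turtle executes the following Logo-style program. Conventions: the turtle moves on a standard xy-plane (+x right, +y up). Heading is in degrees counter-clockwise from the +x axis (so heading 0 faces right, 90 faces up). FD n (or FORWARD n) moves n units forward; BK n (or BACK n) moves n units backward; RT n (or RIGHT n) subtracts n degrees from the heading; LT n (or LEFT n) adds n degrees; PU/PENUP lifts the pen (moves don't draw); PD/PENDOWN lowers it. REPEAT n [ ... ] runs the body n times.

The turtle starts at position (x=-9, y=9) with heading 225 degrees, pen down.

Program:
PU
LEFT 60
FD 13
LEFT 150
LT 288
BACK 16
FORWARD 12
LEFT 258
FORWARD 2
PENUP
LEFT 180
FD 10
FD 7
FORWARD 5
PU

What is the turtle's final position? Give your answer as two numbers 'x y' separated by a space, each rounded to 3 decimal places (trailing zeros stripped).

Answer: -6.501 15.987

Derivation:
Executing turtle program step by step:
Start: pos=(-9,9), heading=225, pen down
PU: pen up
LT 60: heading 225 -> 285
FD 13: (-9,9) -> (-5.635,-3.557) [heading=285, move]
LT 150: heading 285 -> 75
LT 288: heading 75 -> 3
BK 16: (-5.635,-3.557) -> (-21.613,-4.394) [heading=3, move]
FD 12: (-21.613,-4.394) -> (-9.63,-3.766) [heading=3, move]
LT 258: heading 3 -> 261
FD 2: (-9.63,-3.766) -> (-9.943,-5.742) [heading=261, move]
PU: pen up
LT 180: heading 261 -> 81
FD 10: (-9.943,-5.742) -> (-8.378,4.135) [heading=81, move]
FD 7: (-8.378,4.135) -> (-7.283,11.049) [heading=81, move]
FD 5: (-7.283,11.049) -> (-6.501,15.987) [heading=81, move]
PU: pen up
Final: pos=(-6.501,15.987), heading=81, 0 segment(s) drawn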